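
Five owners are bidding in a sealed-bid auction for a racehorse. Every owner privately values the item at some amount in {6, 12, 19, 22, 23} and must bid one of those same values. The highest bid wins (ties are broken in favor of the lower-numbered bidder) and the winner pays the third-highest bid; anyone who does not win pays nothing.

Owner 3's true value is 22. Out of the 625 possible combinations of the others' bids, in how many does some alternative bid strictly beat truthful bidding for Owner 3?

108

Others bid (6, 6, 6, 23): truth gives 0; bid 23 gives 16 > 0. Violating.
Others bid (6, 6, 12, 23): truth gives 0; bid 23 gives 10 > 0. Violating.
Others bid (6, 6, 19, 23): truth gives 0; bid 23 gives 3 > 0. Violating.
Others bid (6, 6, 23, 6): truth gives 0; bid 23 gives 16 > 0. Violating.
Others bid (6, 6, 6, 6): truth gives 16; no alternative beats it.
Others bid (6, 6, 6, 12): truth gives 16; no alternative beats it.
(Checking all 625 profiles: 108 have a profitable deviation, 517 do not.)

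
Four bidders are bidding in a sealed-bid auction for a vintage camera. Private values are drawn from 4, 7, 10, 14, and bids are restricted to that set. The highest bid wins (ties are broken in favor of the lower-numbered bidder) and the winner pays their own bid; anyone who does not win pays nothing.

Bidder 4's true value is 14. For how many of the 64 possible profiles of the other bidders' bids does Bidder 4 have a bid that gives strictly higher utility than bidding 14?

8

Others bid (4, 4, 4): truth gives 0; bid 7 gives 7 > 0. Violating.
Others bid (4, 4, 7): truth gives 0; bid 10 gives 4 > 0. Violating.
Others bid (4, 7, 4): truth gives 0; bid 10 gives 4 > 0. Violating.
Others bid (4, 7, 7): truth gives 0; bid 10 gives 4 > 0. Violating.
Others bid (4, 4, 10): truth gives 0; no alternative beats it.
Others bid (4, 4, 14): truth gives 0; no alternative beats it.
(Checking all 64 profiles: 8 have a profitable deviation, 56 do not.)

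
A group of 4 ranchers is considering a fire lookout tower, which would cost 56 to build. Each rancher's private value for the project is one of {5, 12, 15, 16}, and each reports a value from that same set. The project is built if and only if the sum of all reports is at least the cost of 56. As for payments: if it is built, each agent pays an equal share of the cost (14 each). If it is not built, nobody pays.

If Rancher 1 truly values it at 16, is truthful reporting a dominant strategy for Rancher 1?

Yes

Check each profile of the others' reports and compare truth against every alternative report.
Others report (12, 12, 16): truth gives 2, best alternative gives 0.
Others report (12, 16, 12): truth gives 2, best alternative gives 0.
Others report (16, 12, 12): truth gives 2, best alternative gives 0.
Others report (12, 15, 15): truth gives 2, best alternative gives 2.
Others report (12, 15, 16): truth gives 2, best alternative gives 2.
Others report (12, 16, 15): truth gives 2, best alternative gives 2.
(Remaining 58 profiles checked similarly; truth is weakly best in each.)
In every case the truthful report is at least as good as any alternative, so it is a dominant strategy.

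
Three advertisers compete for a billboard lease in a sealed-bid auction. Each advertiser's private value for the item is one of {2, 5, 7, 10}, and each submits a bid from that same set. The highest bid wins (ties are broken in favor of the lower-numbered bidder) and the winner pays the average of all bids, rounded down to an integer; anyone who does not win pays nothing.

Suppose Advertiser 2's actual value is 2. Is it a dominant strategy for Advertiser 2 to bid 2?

Yes

Check each profile of the others' bids and compare truth against every alternative bid.
Others bid (2, 5): truth gives 0, best alternative gives -2.
Others bid (2, 2): truth gives 0, best alternative gives -1.
Others bid (2, 7): truth gives 0, best alternative gives 0.
Others bid (2, 10): truth gives 0, best alternative gives 0.
Others bid (5, 2): truth gives 0, best alternative gives 0.
Others bid (5, 5): truth gives 0, best alternative gives 0.
(Remaining 10 profiles checked similarly; truth is weakly best in each.)
In every case the truthful bid is at least as good as any alternative, so it is a dominant strategy.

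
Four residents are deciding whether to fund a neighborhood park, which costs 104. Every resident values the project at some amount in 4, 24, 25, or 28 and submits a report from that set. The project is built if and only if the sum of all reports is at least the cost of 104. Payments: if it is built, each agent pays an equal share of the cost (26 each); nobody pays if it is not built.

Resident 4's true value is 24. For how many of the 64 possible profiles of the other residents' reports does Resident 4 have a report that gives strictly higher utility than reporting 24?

7

Others report (24, 28, 28): truth gives -2; report 4 gives 0 > -2. Violating.
Others report (25, 28, 28): truth gives -2; report 4 gives 0 > -2. Violating.
Others report (28, 24, 28): truth gives -2; report 4 gives 0 > -2. Violating.
Others report (28, 25, 28): truth gives -2; report 4 gives 0 > -2. Violating.
Others report (4, 4, 4): truth gives 0; no alternative beats it.
Others report (4, 4, 24): truth gives 0; no alternative beats it.
(Checking all 64 profiles: 7 have a profitable deviation, 57 do not.)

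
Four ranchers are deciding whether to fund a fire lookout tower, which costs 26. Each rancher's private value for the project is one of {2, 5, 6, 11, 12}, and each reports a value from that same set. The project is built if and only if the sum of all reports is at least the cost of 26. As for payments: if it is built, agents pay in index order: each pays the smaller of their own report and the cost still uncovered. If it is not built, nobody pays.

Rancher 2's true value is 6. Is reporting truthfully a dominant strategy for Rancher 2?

Consider the case where Rancher 1 reports 2, Rancher 3 reports 11 and Rancher 4 reports 11.
Truthful report 6: project built, pays 6, utility 6 - 6 = 0.
Report 2 instead: project built, pays 2, utility 6 - 2 = 4.
Since 4 > 0, reporting 2 is strictly better here, so truthful reporting is not dominant.

No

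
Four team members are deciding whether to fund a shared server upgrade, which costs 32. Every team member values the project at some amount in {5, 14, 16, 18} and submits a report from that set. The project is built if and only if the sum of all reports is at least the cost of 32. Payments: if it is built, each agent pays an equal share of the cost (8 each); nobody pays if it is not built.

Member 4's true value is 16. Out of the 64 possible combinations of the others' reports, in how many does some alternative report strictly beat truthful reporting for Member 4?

Others report (5, 5, 5): truth gives 0; report 18 gives 8 > 0. Violating.
Others report (5, 5, 14): truth gives 8; no alternative beats it.
Others report (5, 5, 16): truth gives 8; no alternative beats it.
(Checking all 64 profiles: 1 has a profitable deviation, 63 do not.)

1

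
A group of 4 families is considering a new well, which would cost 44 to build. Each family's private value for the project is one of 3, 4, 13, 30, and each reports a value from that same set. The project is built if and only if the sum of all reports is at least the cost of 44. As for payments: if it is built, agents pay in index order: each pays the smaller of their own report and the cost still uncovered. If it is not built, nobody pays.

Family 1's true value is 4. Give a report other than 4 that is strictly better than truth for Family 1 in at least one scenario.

Suppose Family 2 reports 3, Family 3 reports 13 and Family 4 reports 30.
Report 4: project built, pays 4, utility 4 - 4 = 0.
Report 3: project built, pays 3, utility 4 - 3 = 1.
So reporting 3 beats truth here (1 > 0).

3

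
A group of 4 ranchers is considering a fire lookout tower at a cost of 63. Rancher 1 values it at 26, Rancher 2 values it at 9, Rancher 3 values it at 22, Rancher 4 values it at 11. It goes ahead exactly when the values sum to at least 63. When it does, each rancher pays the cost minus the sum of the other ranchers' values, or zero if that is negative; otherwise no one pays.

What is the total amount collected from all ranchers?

Total value 68 ≥ cost 63, so it is built.
Rancher 1: others sum to 42; max(0, 63 - 42) = 21.
Rancher 2: others sum to 59; max(0, 63 - 59) = 4.
Rancher 3: others sum to 46; max(0, 63 - 46) = 17.
Rancher 4: others sum to 57; max(0, 63 - 57) = 6.
Total collected = 21 + 4 + 17 + 6 = 48.

48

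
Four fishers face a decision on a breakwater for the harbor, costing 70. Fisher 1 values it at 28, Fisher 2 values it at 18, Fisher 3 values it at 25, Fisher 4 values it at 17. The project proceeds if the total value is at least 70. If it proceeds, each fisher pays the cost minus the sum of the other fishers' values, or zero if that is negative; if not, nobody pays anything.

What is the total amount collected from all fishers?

17

Total value 88 ≥ cost 70, so it is built.
Fisher 1: others sum to 60; max(0, 70 - 60) = 10.
Fisher 2: others sum to 70; max(0, 70 - 70) = 0.
Fisher 3: others sum to 63; max(0, 70 - 63) = 7.
Fisher 4: others sum to 71; max(0, 70 - 71) = 0.
Total collected = 10 + 0 + 7 + 0 = 17.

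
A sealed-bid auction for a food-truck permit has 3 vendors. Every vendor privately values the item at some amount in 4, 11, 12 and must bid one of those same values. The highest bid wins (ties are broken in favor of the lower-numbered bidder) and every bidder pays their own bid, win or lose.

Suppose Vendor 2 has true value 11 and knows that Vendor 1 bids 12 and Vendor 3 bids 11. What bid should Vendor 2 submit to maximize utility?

Bid 4: loses but pays 4, utility -4.
Bid 11: loses but pays 11, utility -11.
Bid 12: loses but pays 12, utility -12.
The best choice is 4 with utility -4.

4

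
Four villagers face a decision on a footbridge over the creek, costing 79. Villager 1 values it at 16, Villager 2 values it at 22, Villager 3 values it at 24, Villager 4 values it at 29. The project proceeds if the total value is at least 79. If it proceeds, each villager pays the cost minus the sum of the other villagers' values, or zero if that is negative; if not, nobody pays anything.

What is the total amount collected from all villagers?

43

Total value 91 ≥ cost 79, so it is built.
Villager 1: others sum to 75; max(0, 79 - 75) = 4.
Villager 2: others sum to 69; max(0, 79 - 69) = 10.
Villager 3: others sum to 67; max(0, 79 - 67) = 12.
Villager 4: others sum to 62; max(0, 79 - 62) = 17.
Total collected = 4 + 10 + 12 + 17 = 43.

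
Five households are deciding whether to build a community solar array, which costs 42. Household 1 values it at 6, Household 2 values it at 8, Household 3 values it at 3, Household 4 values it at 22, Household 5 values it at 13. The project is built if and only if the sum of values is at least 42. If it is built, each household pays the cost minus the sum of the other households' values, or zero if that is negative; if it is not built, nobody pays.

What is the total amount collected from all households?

15

Total value 52 ≥ cost 42, so it is built.
Household 1: others sum to 46; max(0, 42 - 46) = 0.
Household 2: others sum to 44; max(0, 42 - 44) = 0.
Household 3: others sum to 49; max(0, 42 - 49) = 0.
Household 4: others sum to 30; max(0, 42 - 30) = 12.
Household 5: others sum to 39; max(0, 42 - 39) = 3.
Total collected = 0 + 0 + 0 + 12 + 3 = 15.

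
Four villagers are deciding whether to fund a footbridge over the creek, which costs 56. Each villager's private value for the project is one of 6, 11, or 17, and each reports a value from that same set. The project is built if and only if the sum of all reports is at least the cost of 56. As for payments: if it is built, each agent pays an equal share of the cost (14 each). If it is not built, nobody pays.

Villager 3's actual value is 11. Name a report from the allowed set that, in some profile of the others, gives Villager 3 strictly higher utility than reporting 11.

6

Suppose Villager 1 reports 11, Villager 2 reports 17 and Villager 4 reports 17.
Report 11: project built, pays 14, utility 11 - 14 = -3.
Report 6: project not built, utility 0.
So reporting 6 beats truth here (0 > -3).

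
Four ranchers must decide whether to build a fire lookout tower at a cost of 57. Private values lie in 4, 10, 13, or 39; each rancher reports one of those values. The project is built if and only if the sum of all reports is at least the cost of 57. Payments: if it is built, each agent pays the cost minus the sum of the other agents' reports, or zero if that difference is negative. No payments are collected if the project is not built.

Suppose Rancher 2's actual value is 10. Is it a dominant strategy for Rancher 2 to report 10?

Check each profile of the others' reports and compare truth against every alternative report.
Others report (4, 39, 39): truth gives 10, best alternative gives 10.
Others report (10, 10, 39): truth gives 10, best alternative gives 10.
Others report (10, 13, 39): truth gives 10, best alternative gives 10.
Others report (10, 39, 10): truth gives 10, best alternative gives 10.
Others report (10, 39, 13): truth gives 10, best alternative gives 10.
Others report (10, 39, 39): truth gives 10, best alternative gives 10.
(Remaining 58 profiles checked similarly; truth is weakly best in each.)
In every case the truthful report is at least as good as any alternative, so it is a dominant strategy.

Yes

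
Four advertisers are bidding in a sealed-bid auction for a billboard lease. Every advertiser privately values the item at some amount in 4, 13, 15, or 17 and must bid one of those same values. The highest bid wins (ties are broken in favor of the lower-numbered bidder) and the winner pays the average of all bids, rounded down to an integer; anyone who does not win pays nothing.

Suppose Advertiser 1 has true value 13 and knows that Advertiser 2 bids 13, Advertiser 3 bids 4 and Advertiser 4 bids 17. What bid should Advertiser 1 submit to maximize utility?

17

Bid 4: loses, pays 0, utility 0.
Bid 13: loses, pays 0, utility 0.
Bid 15: loses, pays 0, utility 0.
Bid 17: wins, pays 12, utility 13 - 12 = 1.
The best choice is 17 with utility 1.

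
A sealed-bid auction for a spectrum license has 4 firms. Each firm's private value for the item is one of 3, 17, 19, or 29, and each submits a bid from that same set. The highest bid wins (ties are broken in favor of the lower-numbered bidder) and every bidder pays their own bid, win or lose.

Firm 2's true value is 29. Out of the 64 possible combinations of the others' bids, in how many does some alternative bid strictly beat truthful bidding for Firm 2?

34

Others bid (3, 3, 3): truth gives 0; bid 17 gives 12 > 0. Violating.
Others bid (3, 3, 17): truth gives 0; bid 17 gives 12 > 0. Violating.
Others bid (3, 3, 19): truth gives 0; bid 19 gives 10 > 0. Violating.
Others bid (3, 17, 3): truth gives 0; bid 17 gives 12 > 0. Violating.
Others bid (3, 3, 29): truth gives 0; no alternative beats it.
Others bid (3, 17, 29): truth gives 0; no alternative beats it.
(Checking all 64 profiles: 34 have a profitable deviation, 30 do not.)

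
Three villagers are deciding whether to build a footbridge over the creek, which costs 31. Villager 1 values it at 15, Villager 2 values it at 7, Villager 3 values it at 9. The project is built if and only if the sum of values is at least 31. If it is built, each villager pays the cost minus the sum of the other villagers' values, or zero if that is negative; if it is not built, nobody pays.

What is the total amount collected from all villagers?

Total value 31 ≥ cost 31, so it is built.
Villager 1: others sum to 16; max(0, 31 - 16) = 15.
Villager 2: others sum to 24; max(0, 31 - 24) = 7.
Villager 3: others sum to 22; max(0, 31 - 22) = 9.
Total collected = 15 + 7 + 9 = 31.

31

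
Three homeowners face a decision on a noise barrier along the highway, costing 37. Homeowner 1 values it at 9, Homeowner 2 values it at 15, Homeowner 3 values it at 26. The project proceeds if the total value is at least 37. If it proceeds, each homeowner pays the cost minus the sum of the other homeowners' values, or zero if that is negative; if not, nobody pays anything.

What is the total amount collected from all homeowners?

15

Total value 50 ≥ cost 37, so it is built.
Homeowner 1: others sum to 41; max(0, 37 - 41) = 0.
Homeowner 2: others sum to 35; max(0, 37 - 35) = 2.
Homeowner 3: others sum to 24; max(0, 37 - 24) = 13.
Total collected = 0 + 2 + 13 = 15.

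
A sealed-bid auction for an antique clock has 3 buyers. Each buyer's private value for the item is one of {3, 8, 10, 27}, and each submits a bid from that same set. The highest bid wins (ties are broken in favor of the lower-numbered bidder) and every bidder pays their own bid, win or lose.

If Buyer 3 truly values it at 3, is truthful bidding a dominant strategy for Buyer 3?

Check each profile of the others' bids and compare truth against every alternative bid.
Others bid (3, 10): truth gives -3, best alternative gives -8.
Others bid (3, 27): truth gives -3, best alternative gives -8.
Others bid (8, 10): truth gives -3, best alternative gives -8.
Others bid (8, 27): truth gives -3, best alternative gives -8.
Others bid (10, 3): truth gives -3, best alternative gives -8.
Others bid (10, 8): truth gives -3, best alternative gives -8.
(Remaining 10 profiles checked similarly; truth is weakly best in each.)
In every case the truthful bid is at least as good as any alternative, so it is a dominant strategy.

Yes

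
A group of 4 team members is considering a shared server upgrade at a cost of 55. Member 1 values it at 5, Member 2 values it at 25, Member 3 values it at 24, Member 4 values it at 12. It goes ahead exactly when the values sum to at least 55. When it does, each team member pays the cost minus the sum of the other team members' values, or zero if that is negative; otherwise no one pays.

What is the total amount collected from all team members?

28

Total value 66 ≥ cost 55, so it is built.
Member 1: others sum to 61; max(0, 55 - 61) = 0.
Member 2: others sum to 41; max(0, 55 - 41) = 14.
Member 3: others sum to 42; max(0, 55 - 42) = 13.
Member 4: others sum to 54; max(0, 55 - 54) = 1.
Total collected = 0 + 14 + 13 + 1 = 28.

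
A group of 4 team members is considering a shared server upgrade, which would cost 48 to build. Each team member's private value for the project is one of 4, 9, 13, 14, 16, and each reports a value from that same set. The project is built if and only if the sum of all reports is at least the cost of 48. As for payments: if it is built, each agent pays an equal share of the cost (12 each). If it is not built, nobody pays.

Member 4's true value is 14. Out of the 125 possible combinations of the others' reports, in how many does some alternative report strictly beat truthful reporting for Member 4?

12

Others report (4, 13, 16): truth gives 0; report 16 gives 2 > 0. Violating.
Others report (4, 14, 14): truth gives 0; report 16 gives 2 > 0. Violating.
Others report (4, 16, 13): truth gives 0; report 16 gives 2 > 0. Violating.
Others report (9, 9, 14): truth gives 0; report 16 gives 2 > 0. Violating.
Others report (4, 4, 4): truth gives 0; no alternative beats it.
Others report (4, 4, 9): truth gives 0; no alternative beats it.
(Checking all 125 profiles: 12 have a profitable deviation, 113 do not.)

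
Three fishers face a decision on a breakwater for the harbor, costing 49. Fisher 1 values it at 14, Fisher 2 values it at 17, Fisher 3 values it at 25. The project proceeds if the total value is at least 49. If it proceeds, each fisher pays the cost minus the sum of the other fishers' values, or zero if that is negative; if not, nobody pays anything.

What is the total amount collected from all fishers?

35

Total value 56 ≥ cost 49, so it is built.
Fisher 1: others sum to 42; max(0, 49 - 42) = 7.
Fisher 2: others sum to 39; max(0, 49 - 39) = 10.
Fisher 3: others sum to 31; max(0, 49 - 31) = 18.
Total collected = 7 + 10 + 18 = 35.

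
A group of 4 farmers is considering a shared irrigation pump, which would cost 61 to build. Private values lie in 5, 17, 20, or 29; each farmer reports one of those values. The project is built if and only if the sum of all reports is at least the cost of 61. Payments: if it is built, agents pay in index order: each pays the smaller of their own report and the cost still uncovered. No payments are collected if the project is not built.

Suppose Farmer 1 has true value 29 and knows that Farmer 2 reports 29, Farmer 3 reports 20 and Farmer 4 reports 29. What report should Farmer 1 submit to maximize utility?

5

Report 5: project built, pays 5, utility 29 - 5 = 24.
Report 17: project built, pays 17, utility 29 - 17 = 12.
Report 20: project built, pays 20, utility 29 - 20 = 9.
Report 29: project built, pays 29, utility 29 - 29 = 0.
The best choice is 5 with utility 24.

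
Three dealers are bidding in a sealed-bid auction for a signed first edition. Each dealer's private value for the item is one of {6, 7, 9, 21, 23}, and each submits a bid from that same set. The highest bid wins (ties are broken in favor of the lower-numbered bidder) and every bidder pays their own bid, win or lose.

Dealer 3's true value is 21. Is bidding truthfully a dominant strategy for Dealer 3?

No

Consider the case where Dealer 1 bids 6 and Dealer 2 bids 6.
Truthful bid 21: wins, pays 21, utility 21 - 21 = 0.
Bid 7 instead: wins, pays 7, utility 21 - 7 = 14.
Since 14 > 0, bidding 7 is strictly better here, so truthful bidding is not dominant.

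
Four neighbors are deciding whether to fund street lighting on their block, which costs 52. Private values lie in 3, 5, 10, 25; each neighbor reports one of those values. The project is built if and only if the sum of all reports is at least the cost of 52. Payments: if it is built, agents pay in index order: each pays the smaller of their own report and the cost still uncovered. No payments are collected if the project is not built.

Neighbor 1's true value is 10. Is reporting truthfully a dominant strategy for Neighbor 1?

No

Consider the case where Neighbor 2 reports 3, Neighbor 3 reports 25 and Neighbor 4 reports 25.
Truthful report 10: project built, pays 10, utility 10 - 10 = 0.
Report 3 instead: project built, pays 3, utility 10 - 3 = 7.
Since 7 > 0, reporting 3 is strictly better here, so truthful reporting is not dominant.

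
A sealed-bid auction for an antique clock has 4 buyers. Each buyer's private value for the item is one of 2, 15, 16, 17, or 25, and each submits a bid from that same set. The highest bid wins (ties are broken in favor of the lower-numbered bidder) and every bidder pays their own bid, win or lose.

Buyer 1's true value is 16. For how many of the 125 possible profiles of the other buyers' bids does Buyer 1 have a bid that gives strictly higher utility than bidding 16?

106

Others bid (2, 2, 2): truth gives 0; bid 2 gives 14 > 0. Violating.
Others bid (2, 2, 15): truth gives 0; bid 15 gives 1 > 0. Violating.
Others bid (2, 2, 17): truth gives -16; bid 17 gives -1 > -16. Violating.
Others bid (2, 2, 25): truth gives -16; bid 2 gives -2 > -16. Violating.
Others bid (2, 2, 16): truth gives 0; no alternative beats it.
Others bid (2, 15, 16): truth gives 0; no alternative beats it.
(Checking all 125 profiles: 106 have a profitable deviation, 19 do not.)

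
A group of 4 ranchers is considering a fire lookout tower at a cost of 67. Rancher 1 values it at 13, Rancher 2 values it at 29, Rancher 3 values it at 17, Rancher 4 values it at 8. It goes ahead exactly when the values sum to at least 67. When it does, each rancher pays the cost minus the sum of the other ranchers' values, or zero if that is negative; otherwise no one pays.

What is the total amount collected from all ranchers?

Total value 67 ≥ cost 67, so it is built.
Rancher 1: others sum to 54; max(0, 67 - 54) = 13.
Rancher 2: others sum to 38; max(0, 67 - 38) = 29.
Rancher 3: others sum to 50; max(0, 67 - 50) = 17.
Rancher 4: others sum to 59; max(0, 67 - 59) = 8.
Total collected = 13 + 29 + 17 + 8 = 67.

67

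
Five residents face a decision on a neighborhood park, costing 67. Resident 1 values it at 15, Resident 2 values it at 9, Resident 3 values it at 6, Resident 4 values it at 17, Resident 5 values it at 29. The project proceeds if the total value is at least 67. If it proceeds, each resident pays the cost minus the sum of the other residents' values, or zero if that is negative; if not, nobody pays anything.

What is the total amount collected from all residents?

34

Total value 76 ≥ cost 67, so it is built.
Resident 1: others sum to 61; max(0, 67 - 61) = 6.
Resident 2: others sum to 67; max(0, 67 - 67) = 0.
Resident 3: others sum to 70; max(0, 67 - 70) = 0.
Resident 4: others sum to 59; max(0, 67 - 59) = 8.
Resident 5: others sum to 47; max(0, 67 - 47) = 20.
Total collected = 6 + 0 + 0 + 8 + 20 = 34.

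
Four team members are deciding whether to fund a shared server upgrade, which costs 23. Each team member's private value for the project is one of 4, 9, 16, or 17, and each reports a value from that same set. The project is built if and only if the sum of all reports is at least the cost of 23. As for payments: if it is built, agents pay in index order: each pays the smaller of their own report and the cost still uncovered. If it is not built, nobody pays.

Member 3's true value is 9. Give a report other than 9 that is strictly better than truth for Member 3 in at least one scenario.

Suppose Member 1 reports 4, Member 2 reports 4 and Member 4 reports 16.
Report 9: project built, pays 9, utility 9 - 9 = 0.
Report 4: project built, pays 4, utility 9 - 4 = 5.
So reporting 4 beats truth here (5 > 0).

4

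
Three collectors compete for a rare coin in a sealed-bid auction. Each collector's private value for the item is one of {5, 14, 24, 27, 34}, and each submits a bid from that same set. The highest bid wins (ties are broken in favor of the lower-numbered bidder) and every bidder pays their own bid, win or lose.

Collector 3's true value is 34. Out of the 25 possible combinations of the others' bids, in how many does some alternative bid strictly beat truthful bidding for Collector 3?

18

Others bid (5, 5): truth gives 0; bid 14 gives 20 > 0. Violating.
Others bid (5, 14): truth gives 0; bid 24 gives 10 > 0. Violating.
Others bid (5, 24): truth gives 0; bid 27 gives 7 > 0. Violating.
Others bid (5, 34): truth gives -34; bid 5 gives -5 > -34. Violating.
Others bid (5, 27): truth gives 0; no alternative beats it.
Others bid (14, 27): truth gives 0; no alternative beats it.
(Checking all 25 profiles: 18 have a profitable deviation, 7 do not.)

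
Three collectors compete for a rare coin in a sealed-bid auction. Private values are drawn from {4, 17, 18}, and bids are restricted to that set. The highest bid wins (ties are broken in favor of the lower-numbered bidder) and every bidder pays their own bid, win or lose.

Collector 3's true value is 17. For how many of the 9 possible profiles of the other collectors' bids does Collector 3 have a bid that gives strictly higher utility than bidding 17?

8

Others bid (4, 17): truth gives -17; bid 18 gives -1 > -17. Violating.
Others bid (4, 18): truth gives -17; bid 4 gives -4 > -17. Violating.
Others bid (17, 4): truth gives -17; bid 18 gives -1 > -17. Violating.
Others bid (17, 17): truth gives -17; bid 18 gives -1 > -17. Violating.
Others bid (4, 4): truth gives 0; no alternative beats it.
(Checking all 9 profiles: 8 have a profitable deviation, 1 does not.)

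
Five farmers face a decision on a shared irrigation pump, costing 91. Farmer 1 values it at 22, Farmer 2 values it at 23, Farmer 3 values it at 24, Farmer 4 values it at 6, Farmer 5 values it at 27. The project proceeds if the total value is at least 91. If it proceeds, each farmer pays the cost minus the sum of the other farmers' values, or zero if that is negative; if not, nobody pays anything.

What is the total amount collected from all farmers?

52

Total value 102 ≥ cost 91, so it is built.
Farmer 1: others sum to 80; max(0, 91 - 80) = 11.
Farmer 2: others sum to 79; max(0, 91 - 79) = 12.
Farmer 3: others sum to 78; max(0, 91 - 78) = 13.
Farmer 4: others sum to 96; max(0, 91 - 96) = 0.
Farmer 5: others sum to 75; max(0, 91 - 75) = 16.
Total collected = 11 + 12 + 13 + 0 + 16 = 52.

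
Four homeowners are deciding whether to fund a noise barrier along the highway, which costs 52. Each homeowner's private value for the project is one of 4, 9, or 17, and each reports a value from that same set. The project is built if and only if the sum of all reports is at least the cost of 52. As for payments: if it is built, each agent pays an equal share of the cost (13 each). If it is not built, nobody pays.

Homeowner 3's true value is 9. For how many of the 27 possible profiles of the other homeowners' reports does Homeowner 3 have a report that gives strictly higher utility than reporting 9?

3

Others report (9, 17, 17): truth gives -4; report 4 gives 0 > -4. Violating.
Others report (17, 9, 17): truth gives -4; report 4 gives 0 > -4. Violating.
Others report (17, 17, 9): truth gives -4; report 4 gives 0 > -4. Violating.
Others report (4, 4, 4): truth gives 0; no alternative beats it.
Others report (4, 4, 9): truth gives 0; no alternative beats it.
(Checking all 27 profiles: 3 have a profitable deviation, 24 do not.)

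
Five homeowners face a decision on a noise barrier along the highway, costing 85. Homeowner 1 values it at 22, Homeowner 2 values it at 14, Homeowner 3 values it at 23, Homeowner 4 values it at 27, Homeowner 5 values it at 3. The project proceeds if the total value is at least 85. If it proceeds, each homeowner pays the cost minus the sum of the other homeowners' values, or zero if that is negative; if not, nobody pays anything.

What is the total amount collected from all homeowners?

Total value 89 ≥ cost 85, so it is built.
Homeowner 1: others sum to 67; max(0, 85 - 67) = 18.
Homeowner 2: others sum to 75; max(0, 85 - 75) = 10.
Homeowner 3: others sum to 66; max(0, 85 - 66) = 19.
Homeowner 4: others sum to 62; max(0, 85 - 62) = 23.
Homeowner 5: others sum to 86; max(0, 85 - 86) = 0.
Total collected = 18 + 10 + 19 + 23 + 0 = 70.

70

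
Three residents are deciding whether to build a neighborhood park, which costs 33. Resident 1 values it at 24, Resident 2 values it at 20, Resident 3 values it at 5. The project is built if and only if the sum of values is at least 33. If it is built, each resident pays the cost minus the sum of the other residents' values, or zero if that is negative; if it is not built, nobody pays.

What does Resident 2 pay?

4

Total value 49 ≥ cost 33, so the project is built.
The other residents' values sum to 29.
Cost minus that sum is 33 - 29 = 4.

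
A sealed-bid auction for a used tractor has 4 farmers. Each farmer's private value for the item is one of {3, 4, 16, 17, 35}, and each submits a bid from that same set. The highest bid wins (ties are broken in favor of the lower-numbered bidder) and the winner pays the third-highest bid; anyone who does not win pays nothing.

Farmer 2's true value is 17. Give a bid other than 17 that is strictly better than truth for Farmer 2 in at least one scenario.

Suppose Farmer 1 bids 3, Farmer 3 bids 3 and Farmer 4 bids 35.
Bid 17: loses, pays 0, utility 0.
Bid 35: wins, pays 3, utility 17 - 3 = 14.
So bidding 35 beats truth here (14 > 0).

35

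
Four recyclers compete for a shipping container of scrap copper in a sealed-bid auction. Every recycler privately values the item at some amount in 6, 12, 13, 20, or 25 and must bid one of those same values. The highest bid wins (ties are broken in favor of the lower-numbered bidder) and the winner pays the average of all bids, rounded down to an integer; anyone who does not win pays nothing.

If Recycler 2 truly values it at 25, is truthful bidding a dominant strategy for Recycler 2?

No

Consider the case where Recycler 1 bids 6, Recycler 3 bids 6 and Recycler 4 bids 6.
Truthful bid 25: wins, pays 10, utility 25 - 10 = 15.
Bid 12 instead: wins, pays 7, utility 25 - 7 = 18.
Since 18 > 15, bidding 12 is strictly better here, so truthful bidding is not dominant.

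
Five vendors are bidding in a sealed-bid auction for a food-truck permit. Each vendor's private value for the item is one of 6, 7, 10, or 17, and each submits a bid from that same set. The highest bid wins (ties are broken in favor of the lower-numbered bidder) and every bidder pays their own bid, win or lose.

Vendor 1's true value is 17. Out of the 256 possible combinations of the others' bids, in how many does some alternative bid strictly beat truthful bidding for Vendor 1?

Others bid (6, 6, 6, 6): truth gives 0; bid 6 gives 11 > 0. Violating.
Others bid (6, 6, 6, 7): truth gives 0; bid 7 gives 10 > 0. Violating.
Others bid (6, 6, 6, 10): truth gives 0; bid 10 gives 7 > 0. Violating.
Others bid (6, 6, 7, 6): truth gives 0; bid 7 gives 10 > 0. Violating.
Others bid (6, 6, 6, 17): truth gives 0; no alternative beats it.
Others bid (6, 6, 7, 17): truth gives 0; no alternative beats it.
(Checking all 256 profiles: 81 have a profitable deviation, 175 do not.)

81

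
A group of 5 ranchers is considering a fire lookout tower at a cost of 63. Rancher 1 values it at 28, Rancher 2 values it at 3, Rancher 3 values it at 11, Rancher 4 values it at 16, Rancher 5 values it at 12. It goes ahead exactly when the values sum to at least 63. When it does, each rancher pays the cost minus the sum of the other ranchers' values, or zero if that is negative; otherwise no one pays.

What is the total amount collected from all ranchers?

39

Total value 70 ≥ cost 63, so it is built.
Rancher 1: others sum to 42; max(0, 63 - 42) = 21.
Rancher 2: others sum to 67; max(0, 63 - 67) = 0.
Rancher 3: others sum to 59; max(0, 63 - 59) = 4.
Rancher 4: others sum to 54; max(0, 63 - 54) = 9.
Rancher 5: others sum to 58; max(0, 63 - 58) = 5.
Total collected = 21 + 0 + 4 + 9 + 5 = 39.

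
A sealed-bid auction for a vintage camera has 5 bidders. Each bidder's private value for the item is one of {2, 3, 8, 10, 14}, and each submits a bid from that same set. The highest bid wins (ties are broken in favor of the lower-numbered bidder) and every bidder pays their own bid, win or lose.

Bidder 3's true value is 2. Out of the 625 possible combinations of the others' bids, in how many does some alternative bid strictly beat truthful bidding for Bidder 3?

Others bid (2, 2, 2, 2): truth gives -2; bid 3 gives -1 > -2. Violating.
Others bid (2, 2, 2, 3): truth gives -2; bid 3 gives -1 > -2. Violating.
Others bid (2, 2, 3, 2): truth gives -2; bid 3 gives -1 > -2. Violating.
Others bid (2, 2, 3, 3): truth gives -2; bid 3 gives -1 > -2. Violating.
Others bid (2, 2, 2, 8): truth gives -2; no alternative beats it.
Others bid (2, 2, 2, 10): truth gives -2; no alternative beats it.
(Checking all 625 profiles: 4 have a profitable deviation, 621 do not.)

4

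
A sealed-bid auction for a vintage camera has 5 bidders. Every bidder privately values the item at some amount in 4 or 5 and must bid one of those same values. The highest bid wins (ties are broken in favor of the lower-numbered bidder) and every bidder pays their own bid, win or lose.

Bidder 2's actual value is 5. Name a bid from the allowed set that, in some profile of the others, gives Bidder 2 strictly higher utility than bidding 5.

Suppose Bidder 1 bids 5, Bidder 3 bids 4, Bidder 4 bids 4 and Bidder 5 bids 4.
Bid 5: loses but pays 5, utility -5.
Bid 4: loses but pays 4, utility -4.
So bidding 4 beats truth here (-4 > -5).

4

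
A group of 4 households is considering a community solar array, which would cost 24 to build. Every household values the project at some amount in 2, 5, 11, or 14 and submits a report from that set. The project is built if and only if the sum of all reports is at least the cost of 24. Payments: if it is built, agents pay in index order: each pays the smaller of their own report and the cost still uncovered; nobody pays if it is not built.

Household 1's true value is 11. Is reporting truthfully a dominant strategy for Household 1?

Consider the case where Household 2 reports 2, Household 3 reports 5 and Household 4 reports 14.
Truthful report 11: project built, pays 11, utility 11 - 11 = 0.
Report 5 instead: project built, pays 5, utility 11 - 5 = 6.
Since 6 > 0, reporting 5 is strictly better here, so truthful reporting is not dominant.

No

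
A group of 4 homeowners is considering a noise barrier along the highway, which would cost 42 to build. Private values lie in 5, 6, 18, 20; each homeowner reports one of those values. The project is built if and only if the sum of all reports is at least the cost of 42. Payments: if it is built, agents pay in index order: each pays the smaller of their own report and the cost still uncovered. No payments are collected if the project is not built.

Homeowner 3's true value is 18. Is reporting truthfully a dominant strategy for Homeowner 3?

No

Consider the case where Homeowner 1 reports 5, Homeowner 2 reports 18 and Homeowner 4 reports 18.
Truthful report 18: project built, pays 18, utility 18 - 18 = 0.
Report 5 instead: project built, pays 5, utility 18 - 5 = 13.
Since 13 > 0, reporting 5 is strictly better here, so truthful reporting is not dominant.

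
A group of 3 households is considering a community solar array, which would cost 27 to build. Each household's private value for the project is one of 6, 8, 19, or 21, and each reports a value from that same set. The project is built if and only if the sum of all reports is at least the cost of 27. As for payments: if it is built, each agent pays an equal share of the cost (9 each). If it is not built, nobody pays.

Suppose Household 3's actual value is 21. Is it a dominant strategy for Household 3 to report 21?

Yes

Check each profile of the others' reports and compare truth against every alternative report.
Others report (6, 6): truth gives 12, best alternative gives 12.
Others report (6, 8): truth gives 12, best alternative gives 12.
Others report (6, 19): truth gives 12, best alternative gives 12.
Others report (6, 21): truth gives 12, best alternative gives 12.
Others report (8, 6): truth gives 12, best alternative gives 12.
Others report (8, 8): truth gives 12, best alternative gives 12.
(Remaining 10 profiles checked similarly; truth is weakly best in each.)
In every case the truthful report is at least as good as any alternative, so it is a dominant strategy.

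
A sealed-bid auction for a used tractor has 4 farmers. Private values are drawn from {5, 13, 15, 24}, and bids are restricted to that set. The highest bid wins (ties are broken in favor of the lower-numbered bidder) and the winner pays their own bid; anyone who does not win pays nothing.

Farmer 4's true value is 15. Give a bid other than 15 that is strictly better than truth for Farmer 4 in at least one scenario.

13

Suppose Farmer 1 bids 5, Farmer 2 bids 5 and Farmer 3 bids 5.
Bid 15: wins, pays 15, utility 15 - 15 = 0.
Bid 13: wins, pays 13, utility 15 - 13 = 2.
So bidding 13 beats truth here (2 > 0).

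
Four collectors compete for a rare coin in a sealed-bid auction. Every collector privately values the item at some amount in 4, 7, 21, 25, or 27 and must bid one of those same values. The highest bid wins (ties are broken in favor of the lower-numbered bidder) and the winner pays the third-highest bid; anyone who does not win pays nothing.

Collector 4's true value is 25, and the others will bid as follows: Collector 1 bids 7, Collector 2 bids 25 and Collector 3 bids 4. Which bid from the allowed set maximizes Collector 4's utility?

27

Bid 4: loses, pays 0, utility 0.
Bid 7: loses, pays 0, utility 0.
Bid 21: loses, pays 0, utility 0.
Bid 25: loses, pays 0, utility 0.
Bid 27: wins, pays 7, utility 25 - 7 = 18.
The best choice is 27 with utility 18.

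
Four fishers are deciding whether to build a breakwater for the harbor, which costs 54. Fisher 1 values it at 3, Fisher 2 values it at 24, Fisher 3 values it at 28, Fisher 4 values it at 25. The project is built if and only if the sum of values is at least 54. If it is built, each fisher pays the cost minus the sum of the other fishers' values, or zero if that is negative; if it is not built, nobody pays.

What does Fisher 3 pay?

Total value 80 ≥ cost 54, so the project is built.
The other fishers' values sum to 52.
Cost minus that sum is 54 - 52 = 2.

2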